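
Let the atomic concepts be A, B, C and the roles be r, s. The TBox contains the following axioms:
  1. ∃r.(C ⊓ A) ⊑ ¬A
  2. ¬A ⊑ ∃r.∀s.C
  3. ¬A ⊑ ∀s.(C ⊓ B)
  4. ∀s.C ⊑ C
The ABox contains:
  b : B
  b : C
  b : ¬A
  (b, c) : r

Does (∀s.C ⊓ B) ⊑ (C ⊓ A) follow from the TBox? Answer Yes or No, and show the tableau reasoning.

1. (∀s.C ⊓ B) ⊑ (C ⊓ A)  ⇔  ((∀s.C ⊓ B) ⊓ (¬C ⊔ ¬A)) unsat w.r.t. T
   apply at x₀: ∀s.C⊑C
   open: L(x₀) ⊇ {B, C, ¬A, ∀s.(C ⊓ B), ∀s.C, …} (+ ∃-successors)
2. Hence (∀s.C ⊓ B) ⊑ (C ⊓ A): not entailed.

No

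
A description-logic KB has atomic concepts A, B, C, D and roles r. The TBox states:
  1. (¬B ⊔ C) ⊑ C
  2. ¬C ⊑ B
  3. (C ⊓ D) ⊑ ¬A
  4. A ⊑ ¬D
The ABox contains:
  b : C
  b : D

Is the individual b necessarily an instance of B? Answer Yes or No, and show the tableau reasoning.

No

1. b : B?  L(b) = {C, D} ∪ {¬B}
   open: L(b) ⊇ {C, D, ¬A, ¬B} — b ∉ B possible
2. Hence b : B: not entailed.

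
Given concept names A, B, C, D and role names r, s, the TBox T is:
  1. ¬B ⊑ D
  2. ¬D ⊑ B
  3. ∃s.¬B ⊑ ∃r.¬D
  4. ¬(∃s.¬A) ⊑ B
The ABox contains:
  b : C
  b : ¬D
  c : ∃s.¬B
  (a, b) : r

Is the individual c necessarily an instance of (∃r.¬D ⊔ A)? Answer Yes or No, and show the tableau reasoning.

Yes

1. c : (∃r.¬D ⊔ A)?  L(c) = {∃s.¬B} ∪ {(∀r.D ⊓ ¬A)}
   clash {D, ¬D} at an ∃-successor — c ∈ (∃r.¬D ⊔ A)
2. Hence c : (∃r.¬D ⊔ A): entailed.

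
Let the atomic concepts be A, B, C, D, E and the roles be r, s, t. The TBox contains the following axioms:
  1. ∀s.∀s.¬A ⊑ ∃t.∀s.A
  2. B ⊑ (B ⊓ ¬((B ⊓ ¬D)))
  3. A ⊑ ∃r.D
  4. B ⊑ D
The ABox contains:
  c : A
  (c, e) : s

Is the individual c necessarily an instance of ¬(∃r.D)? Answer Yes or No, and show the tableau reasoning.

No

1. c : ¬(∃r.D)?  L(c) = {A} ∪ {∃r.D}
   open: L(c) ⊇ {A, ¬B, ∃r.D, ∃s.∃s.A} (+ ∃-successors) — c ∉ ¬(∃r.D) possible
2. Hence c : ¬(∃r.D): not entailed.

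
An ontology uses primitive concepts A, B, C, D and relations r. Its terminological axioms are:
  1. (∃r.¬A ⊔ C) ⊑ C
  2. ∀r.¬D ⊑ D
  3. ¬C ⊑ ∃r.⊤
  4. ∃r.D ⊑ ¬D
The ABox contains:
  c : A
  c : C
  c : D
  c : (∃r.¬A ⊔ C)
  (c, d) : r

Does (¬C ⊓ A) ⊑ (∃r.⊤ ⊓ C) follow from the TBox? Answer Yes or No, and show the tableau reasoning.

No

1. (¬C ⊓ A) ⊑ (∃r.⊤ ⊓ C)  ⇔  ((¬C ⊓ A) ⊓ (∀r.⊥ ⊔ ¬C)) unsat w.r.t. T
   apply at x₀: ¬C⊑∃r.⊤
   open: L(x₀) ⊇ {A, ¬C, ¬D, ∀r.A, ∃r.D, …} (+ ∃-successors)
2. Hence (¬C ⊓ A) ⊑ (∃r.⊤ ⊓ C): not entailed.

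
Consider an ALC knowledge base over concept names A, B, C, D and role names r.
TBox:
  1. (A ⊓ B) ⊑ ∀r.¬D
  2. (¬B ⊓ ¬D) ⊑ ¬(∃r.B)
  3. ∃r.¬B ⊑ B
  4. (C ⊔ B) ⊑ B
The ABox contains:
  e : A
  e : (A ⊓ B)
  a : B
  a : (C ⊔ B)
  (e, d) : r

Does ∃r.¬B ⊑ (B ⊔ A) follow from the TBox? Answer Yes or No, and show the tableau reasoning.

Yes

1. ∃r.¬B ⊑ (B ⊔ A)  ⇔  (∃r.¬B ⊓ (¬B ⊓ ¬A)) unsat w.r.t. T
   all branches close; clash {B, ¬B} at x₀
2. Hence ∃r.¬B ⊑ (B ⊔ A): entailed.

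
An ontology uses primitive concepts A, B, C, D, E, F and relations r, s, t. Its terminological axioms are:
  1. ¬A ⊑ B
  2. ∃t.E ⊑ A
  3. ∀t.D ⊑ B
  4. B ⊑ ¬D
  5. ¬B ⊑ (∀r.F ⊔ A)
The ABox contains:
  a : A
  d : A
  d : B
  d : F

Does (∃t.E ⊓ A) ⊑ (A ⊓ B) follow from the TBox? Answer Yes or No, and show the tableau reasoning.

No

1. (∃t.E ⊓ A) ⊑ (A ⊓ B)  ⇔  ((∃t.E ⊓ A) ⊓ (¬A ⊔ ¬B)) unsat w.r.t. T
   open: L(x₀) ⊇ {A, ¬B, ∃t.E, ∃t.¬D} (+ ∃-successors)
2. Hence (∃t.E ⊓ A) ⊑ (A ⊓ B): not entailed.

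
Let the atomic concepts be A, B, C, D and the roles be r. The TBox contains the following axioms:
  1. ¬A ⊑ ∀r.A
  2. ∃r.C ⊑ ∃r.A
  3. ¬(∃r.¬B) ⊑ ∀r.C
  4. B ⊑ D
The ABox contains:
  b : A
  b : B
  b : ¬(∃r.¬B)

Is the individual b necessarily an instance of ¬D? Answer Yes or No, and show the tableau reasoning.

No

1. b : ¬D?  L(b) = {A, B, ¬(∃r.¬B)} ∪ {D}
   apply at b: ¬(∃r.¬B)⊑∀r.C
   open: L(b) ⊇ {A, B, D, ∀r.B, ∀r.C, …} — b ∉ ¬D possible
2. Hence b : ¬D: not entailed.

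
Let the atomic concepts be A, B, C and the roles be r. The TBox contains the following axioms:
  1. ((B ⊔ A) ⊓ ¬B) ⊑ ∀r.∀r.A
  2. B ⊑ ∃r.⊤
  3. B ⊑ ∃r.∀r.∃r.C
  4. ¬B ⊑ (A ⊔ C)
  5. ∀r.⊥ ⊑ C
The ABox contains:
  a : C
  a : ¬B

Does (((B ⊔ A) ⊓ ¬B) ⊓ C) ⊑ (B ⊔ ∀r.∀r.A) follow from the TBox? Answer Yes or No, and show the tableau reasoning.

1. (((B ⊔ A) ⊓ ¬B) ⊓ C) ⊑ (B ⊔ ∀r.∀r.A)  ⇔  ((((B ⊔ A) ⊓ ¬B) ⊓ C) ⊓ (¬B ⊓ ∃r.∃r.¬A)) unsat w.r.t. T
   all branches close; clash {A, ¬A} at an ∃-successor
2. Hence (((B ⊔ A) ⊓ ¬B) ⊓ C) ⊑ (B ⊔ ∀r.∀r.A): entailed.

Yes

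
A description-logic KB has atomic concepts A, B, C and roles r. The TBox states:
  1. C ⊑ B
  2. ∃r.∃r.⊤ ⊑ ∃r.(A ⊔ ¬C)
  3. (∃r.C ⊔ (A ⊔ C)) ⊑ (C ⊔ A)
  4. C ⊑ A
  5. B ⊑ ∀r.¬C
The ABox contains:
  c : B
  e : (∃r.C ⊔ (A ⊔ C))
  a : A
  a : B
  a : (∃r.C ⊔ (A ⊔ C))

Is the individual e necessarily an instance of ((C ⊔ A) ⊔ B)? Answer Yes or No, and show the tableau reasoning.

1. e : ((C ⊔ A) ⊔ B)?  L(e) = {(∃r.C ⊔ (A ⊔ C))} ∪ {((¬C ⊓ ¬A) ⊓ ¬B)}
   clash {C, ¬C} at e — e ∈ ((C ⊔ A) ⊔ B)
2. Hence e : ((C ⊔ A) ⊔ B): entailed.

Yes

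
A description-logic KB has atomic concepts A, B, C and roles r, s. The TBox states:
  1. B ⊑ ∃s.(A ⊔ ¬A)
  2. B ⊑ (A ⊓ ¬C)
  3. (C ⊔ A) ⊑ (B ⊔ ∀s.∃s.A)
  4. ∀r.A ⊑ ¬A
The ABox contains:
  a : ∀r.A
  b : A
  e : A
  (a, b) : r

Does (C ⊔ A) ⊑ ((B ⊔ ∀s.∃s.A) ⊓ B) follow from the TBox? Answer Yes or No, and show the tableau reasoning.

1. (C ⊔ A) ⊑ ((B ⊔ ∀s.∃s.A) ⊓ B)  ⇔  ((C ⊔ A) ⊓ ((¬B ⊓ ∃s.∀s.¬A) ⊔ ¬B)) unsat w.r.t. T
   apply at x₀: (C ⊔ A)⊑(B ⊔ ∀s.∃s.A)
   open: L(x₀) ⊇ {C, ¬B, ∀s.∃s.A, ∃r.¬A} (+ ∃-successors)
2. Hence (C ⊔ A) ⊑ ((B ⊔ ∀s.∃s.A) ⊓ B): not entailed.

No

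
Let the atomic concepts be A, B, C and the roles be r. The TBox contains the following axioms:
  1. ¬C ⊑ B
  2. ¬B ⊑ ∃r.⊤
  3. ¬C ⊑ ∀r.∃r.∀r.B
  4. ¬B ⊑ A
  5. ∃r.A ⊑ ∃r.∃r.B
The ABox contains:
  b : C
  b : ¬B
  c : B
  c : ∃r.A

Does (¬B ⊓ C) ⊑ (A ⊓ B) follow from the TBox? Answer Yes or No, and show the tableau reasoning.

No

1. (¬B ⊓ C) ⊑ (A ⊓ B)  ⇔  ((¬B ⊓ C) ⊓ (¬A ⊔ ¬B)) unsat w.r.t. T
   apply at x₀: ¬B⊑∃r.⊤; ¬B⊑A
   open: L(x₀) ⊇ {A, C, ¬B, ∀r.¬A, ∃r.⊤} (+ ∃-successors)
2. Hence (¬B ⊓ C) ⊑ (A ⊓ B): not entailed.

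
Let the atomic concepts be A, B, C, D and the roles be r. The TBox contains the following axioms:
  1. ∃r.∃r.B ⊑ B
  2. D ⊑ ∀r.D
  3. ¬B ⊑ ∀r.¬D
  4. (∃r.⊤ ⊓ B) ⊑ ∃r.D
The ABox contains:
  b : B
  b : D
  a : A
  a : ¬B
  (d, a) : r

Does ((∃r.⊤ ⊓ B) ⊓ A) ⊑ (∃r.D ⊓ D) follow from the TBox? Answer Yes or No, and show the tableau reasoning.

1. ((∃r.⊤ ⊓ B) ⊓ A) ⊑ (∃r.D ⊓ D)  ⇔  (((∃r.⊤ ⊓ B) ⊓ A) ⊓ (∀r.¬D ⊔ ¬D)) unsat w.r.t. T
   apply at x₀: (∃r.⊤ ⊓ B)⊑∃r.D
   open: L(x₀) ⊇ {A, B, ¬D, ∃r.D, ∃r.⊤} (+ ∃-successors)
2. Hence ((∃r.⊤ ⊓ B) ⊓ A) ⊑ (∃r.D ⊓ D): not entailed.

No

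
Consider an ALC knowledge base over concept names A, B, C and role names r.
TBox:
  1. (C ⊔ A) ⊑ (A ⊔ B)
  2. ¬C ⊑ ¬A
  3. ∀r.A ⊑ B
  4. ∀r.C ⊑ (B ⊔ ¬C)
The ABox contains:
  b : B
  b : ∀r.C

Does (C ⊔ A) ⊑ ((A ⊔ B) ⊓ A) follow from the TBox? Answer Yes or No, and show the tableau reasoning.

No

1. (C ⊔ A) ⊑ ((A ⊔ B) ⊓ A)  ⇔  ((C ⊔ A) ⊓ ((¬A ⊓ ¬B) ⊔ ¬A)) unsat w.r.t. T
   apply at x₀: (C ⊔ A)⊑(A ⊔ B)
   open: L(x₀) ⊇ {B, C, ¬A, ∃r.¬C} (+ ∃-successors)
2. Hence (C ⊔ A) ⊑ ((A ⊔ B) ⊓ A): not entailed.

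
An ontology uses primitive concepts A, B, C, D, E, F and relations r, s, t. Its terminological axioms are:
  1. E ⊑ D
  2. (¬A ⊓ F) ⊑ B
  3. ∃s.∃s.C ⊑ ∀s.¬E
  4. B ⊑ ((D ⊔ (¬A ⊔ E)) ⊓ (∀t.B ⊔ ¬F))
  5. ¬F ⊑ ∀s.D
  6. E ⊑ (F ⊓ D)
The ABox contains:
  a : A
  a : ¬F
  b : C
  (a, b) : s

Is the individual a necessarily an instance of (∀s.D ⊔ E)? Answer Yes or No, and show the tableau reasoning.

1. a : (∀s.D ⊔ E)?  L(a) = {A, ¬F} ∪ {(∃s.¬D ⊓ ¬E)}
   clash {E, ¬E} at a — a ∈ (∀s.D ⊔ E)
2. Hence a : (∀s.D ⊔ E): entailed.

Yes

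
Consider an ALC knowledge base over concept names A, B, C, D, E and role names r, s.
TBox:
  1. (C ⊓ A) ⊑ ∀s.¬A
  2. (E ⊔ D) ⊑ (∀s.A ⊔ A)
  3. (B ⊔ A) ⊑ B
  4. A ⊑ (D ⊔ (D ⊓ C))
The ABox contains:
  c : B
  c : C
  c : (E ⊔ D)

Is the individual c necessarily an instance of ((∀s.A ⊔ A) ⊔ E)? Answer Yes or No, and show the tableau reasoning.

1. c : ((∀s.A ⊔ A) ⊔ E)?  L(c) = {B, C, (E ⊔ D)} ∪ {((∃s.¬A ⊓ ¬A) ⊓ ¬E)}
   clash {A, ¬A} at c — c ∈ ((∀s.A ⊔ A) ⊔ E)
2. Hence c : ((∀s.A ⊔ A) ⊔ E): entailed.

Yes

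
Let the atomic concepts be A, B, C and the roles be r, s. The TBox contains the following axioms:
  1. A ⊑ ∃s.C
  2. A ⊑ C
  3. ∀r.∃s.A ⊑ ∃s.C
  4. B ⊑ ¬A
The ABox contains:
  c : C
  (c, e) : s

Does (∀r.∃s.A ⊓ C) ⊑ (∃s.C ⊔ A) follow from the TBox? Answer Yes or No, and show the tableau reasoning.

Yes

1. (∀r.∃s.A ⊓ C) ⊑ (∃s.C ⊔ A)  ⇔  ((∀r.∃s.A ⊓ C) ⊓ (∀s.¬C ⊓ ¬A)) unsat w.r.t. T
   all branches close; clash {C, ¬C} at an ∃-successor
2. Hence (∀r.∃s.A ⊓ C) ⊑ (∃s.C ⊔ A): entailed.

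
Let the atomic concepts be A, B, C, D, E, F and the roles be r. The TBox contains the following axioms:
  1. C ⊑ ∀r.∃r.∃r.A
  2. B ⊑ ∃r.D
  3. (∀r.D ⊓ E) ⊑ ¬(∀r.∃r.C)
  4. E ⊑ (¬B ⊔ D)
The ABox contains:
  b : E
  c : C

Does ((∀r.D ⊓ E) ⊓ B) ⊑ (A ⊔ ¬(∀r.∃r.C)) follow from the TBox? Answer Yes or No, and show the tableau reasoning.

Yes

1. ((∀r.D ⊓ E) ⊓ B) ⊑ (A ⊔ ¬(∀r.∃r.C))  ⇔  (((∀r.D ⊓ E) ⊓ B) ⊓ (¬A ⊓ ∀r.∃r.C)) unsat w.r.t. T
   all branches close; clash {C, ¬C} at an ∃-successor
2. Hence ((∀r.D ⊓ E) ⊓ B) ⊑ (A ⊔ ¬(∀r.∃r.C)): entailed.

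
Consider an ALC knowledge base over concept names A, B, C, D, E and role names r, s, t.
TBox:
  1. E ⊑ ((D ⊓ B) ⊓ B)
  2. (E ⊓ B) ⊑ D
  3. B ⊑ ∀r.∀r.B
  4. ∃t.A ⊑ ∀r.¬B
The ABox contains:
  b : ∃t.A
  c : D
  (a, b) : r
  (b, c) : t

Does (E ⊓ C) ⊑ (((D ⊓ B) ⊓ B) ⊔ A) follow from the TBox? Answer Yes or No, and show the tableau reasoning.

Yes

1. (E ⊓ C) ⊑ (((D ⊓ B) ⊓ B) ⊔ A)  ⇔  ((E ⊓ C) ⊓ (((¬D ⊔ ¬B) ⊔ ¬B) ⊓ ¬A)) unsat w.r.t. T
   all branches close; clash {B, ¬B} at x₀
2. Hence (E ⊓ C) ⊑ (((D ⊓ B) ⊓ B) ⊔ A): entailed.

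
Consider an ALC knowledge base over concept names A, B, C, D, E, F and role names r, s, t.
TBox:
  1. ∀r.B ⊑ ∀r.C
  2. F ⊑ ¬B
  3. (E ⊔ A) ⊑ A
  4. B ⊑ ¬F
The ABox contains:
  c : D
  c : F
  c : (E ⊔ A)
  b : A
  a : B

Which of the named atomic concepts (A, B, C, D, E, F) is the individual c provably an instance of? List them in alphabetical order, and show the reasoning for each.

1. c : A?  L(c) = {D, F, (E ⊔ A)} ∪ {¬A}
   clash {A, ¬A} at c — c ∈ A
2. c : B?  L(c) = {D, F, (E ⊔ A)} ∪ {¬B}
   apply at c: (E ⊔ A)⊑A
   open: L(c) ⊇ {A, D, E, F, ¬B, …} (+ ∃-successors) — c ∉ B possible
3. c : C?  L(c) = {D, F, (E ⊔ A)} ∪ {¬C}
   apply at c: F⊑¬B; (E ⊔ A)⊑A
   open: L(c) ⊇ {A, D, E, F, ¬B, …} (+ ∃-successors) — c ∉ C possible
4. c : D?  L(c) = {D, F, (E ⊔ A)} ∪ {¬D}
   clash {D, ¬D} at c — c ∈ D
5. c : E?  L(c) = {D, F, (E ⊔ A)} ∪ {¬E}
   apply at c: F⊑¬B; (E ⊔ A)⊑A
   open: L(c) ⊇ {A, D, F, ¬B, ¬E, …} (+ ∃-successors) — c ∉ E possible
6. c : F?  L(c) = {D, F, (E ⊔ A)} ∪ {¬F}
   clash {F, ¬F} at c — c ∈ F
7. Entailed for c: {A, D, F}

{A, D, F}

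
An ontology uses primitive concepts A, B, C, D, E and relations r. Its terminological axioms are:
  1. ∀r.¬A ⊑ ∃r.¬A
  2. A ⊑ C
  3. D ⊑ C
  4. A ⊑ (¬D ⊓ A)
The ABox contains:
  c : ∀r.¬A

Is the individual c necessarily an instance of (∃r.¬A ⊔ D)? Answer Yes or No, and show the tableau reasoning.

1. c : (∃r.¬A ⊔ D)?  L(c) = {∀r.¬A} ∪ {(∀r.A ⊓ ¬D)}
   clash {A, ¬A} at an ∃-successor — c ∈ (∃r.¬A ⊔ D)
2. Hence c : (∃r.¬A ⊔ D): entailed.

Yes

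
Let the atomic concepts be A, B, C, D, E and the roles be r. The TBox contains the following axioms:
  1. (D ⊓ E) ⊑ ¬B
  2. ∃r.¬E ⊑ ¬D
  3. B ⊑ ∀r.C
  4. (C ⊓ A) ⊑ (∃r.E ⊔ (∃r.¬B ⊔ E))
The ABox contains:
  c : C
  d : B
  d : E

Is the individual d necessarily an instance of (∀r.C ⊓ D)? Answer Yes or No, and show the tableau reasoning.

No

1. d : (∀r.C ⊓ D)?  L(d) = {B, E} ∪ {(∃r.¬C ⊔ ¬D)}
   apply at d: B⊑∀r.C
   open: L(d) ⊇ {B, E, ¬C, ¬D, ∀r.C, …} — d ∉ (∀r.C ⊓ D) possible
2. Hence d : (∀r.C ⊓ D): not entailed.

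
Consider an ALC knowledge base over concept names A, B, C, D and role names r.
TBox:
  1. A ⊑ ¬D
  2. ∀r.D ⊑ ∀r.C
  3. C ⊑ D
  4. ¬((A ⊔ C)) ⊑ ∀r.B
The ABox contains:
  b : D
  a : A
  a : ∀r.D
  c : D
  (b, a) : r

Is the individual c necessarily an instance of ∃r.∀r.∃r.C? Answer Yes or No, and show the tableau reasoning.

No

1. c : ∃r.∀r.∃r.C?  L(c) = {D} ∪ {∀r.∃r.∀r.¬C}
   open: L(c) ⊇ {C, D, ¬A, ∀r.∃r.∀r.¬C, ∃r.¬D} (+ ∃-successors) — c ∉ ∃r.∀r.∃r.C possible
2. Hence c : ∃r.∀r.∃r.C: not entailed.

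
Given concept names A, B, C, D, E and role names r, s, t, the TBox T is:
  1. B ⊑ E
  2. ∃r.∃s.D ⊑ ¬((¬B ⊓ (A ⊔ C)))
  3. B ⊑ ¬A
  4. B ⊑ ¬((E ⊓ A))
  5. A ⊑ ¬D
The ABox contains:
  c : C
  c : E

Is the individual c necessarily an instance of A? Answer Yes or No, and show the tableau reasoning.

No

1. c : A?  L(c) = {C, E} ∪ {¬A}
   open: L(c) ⊇ {C, E, ¬A, ¬B, ∀r.∀s.¬D} — c ∉ A possible
2. Hence c : A: not entailed.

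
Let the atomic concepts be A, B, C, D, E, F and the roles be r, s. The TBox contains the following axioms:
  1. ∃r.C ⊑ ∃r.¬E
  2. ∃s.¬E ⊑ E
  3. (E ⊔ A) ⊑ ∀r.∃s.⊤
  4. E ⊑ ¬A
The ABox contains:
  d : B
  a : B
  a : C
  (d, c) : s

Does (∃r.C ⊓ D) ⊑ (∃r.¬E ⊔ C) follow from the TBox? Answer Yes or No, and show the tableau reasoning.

1. (∃r.C ⊓ D) ⊑ (∃r.¬E ⊔ C)  ⇔  ((∃r.C ⊓ D) ⊓ (∀r.E ⊓ ¬C)) unsat w.r.t. T
   all branches close; clash {E, ¬E} at an ∃-successor
2. Hence (∃r.C ⊓ D) ⊑ (∃r.¬E ⊔ C): entailed.

Yes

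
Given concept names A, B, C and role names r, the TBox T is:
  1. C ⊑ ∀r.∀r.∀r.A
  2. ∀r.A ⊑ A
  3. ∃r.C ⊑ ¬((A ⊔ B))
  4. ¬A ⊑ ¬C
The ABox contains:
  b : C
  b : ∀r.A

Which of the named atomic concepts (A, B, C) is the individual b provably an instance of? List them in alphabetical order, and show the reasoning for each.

1. b : A?  L(b) = {C, ∀r.A} ∪ {¬A}
   clash {C, ¬C} at b — b ∈ A
2. b : B?  L(b) = {C, ∀r.A} ∪ {¬B}
   apply at b: C⊑∀r.∀r.∀r.A; ∀r.A⊑A
   open: L(b) ⊇ {A, C, ¬B, ∀r.A, ∀r.¬C, …} — b ∉ B possible
3. b : C?  L(b) = {C, ∀r.A} ∪ {¬C}
   clash {C, ¬C} at b — b ∈ C
4. Entailed for b: {A, C}

{A, C}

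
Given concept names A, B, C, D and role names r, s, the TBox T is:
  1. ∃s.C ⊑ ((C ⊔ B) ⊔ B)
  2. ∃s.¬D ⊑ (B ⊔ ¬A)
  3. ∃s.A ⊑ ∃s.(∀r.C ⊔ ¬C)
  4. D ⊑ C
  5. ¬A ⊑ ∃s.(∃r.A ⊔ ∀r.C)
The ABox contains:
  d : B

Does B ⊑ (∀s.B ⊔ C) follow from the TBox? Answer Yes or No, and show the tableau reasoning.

1. B ⊑ (∀s.B ⊔ C)  ⇔  (B ⊓ (∃s.¬B ⊓ ¬C)) unsat w.r.t. T
   open: L(x₀) ⊇ {A, B, ¬C, ¬D, ∀s.D, …} (+ ∃-successors)
2. Hence B ⊑ (∀s.B ⊔ C): not entailed.

No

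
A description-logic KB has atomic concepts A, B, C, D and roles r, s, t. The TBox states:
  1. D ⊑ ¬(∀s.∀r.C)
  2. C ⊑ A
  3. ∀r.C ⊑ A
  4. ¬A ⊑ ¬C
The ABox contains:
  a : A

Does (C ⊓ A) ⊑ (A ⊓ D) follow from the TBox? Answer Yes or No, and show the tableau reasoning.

1. (C ⊓ A) ⊑ (A ⊓ D)  ⇔  ((C ⊓ A) ⊓ (¬A ⊔ ¬D)) unsat w.r.t. T
   open: L(x₀) ⊇ {A, C, ¬D}
2. Hence (C ⊓ A) ⊑ (A ⊓ D): not entailed.

No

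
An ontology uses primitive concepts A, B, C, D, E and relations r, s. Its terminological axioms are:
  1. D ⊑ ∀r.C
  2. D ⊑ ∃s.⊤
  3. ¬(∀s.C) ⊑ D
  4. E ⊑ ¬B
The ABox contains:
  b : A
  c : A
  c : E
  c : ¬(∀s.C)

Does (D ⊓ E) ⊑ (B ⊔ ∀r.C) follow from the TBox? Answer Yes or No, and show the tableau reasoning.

Yes

1. (D ⊓ E) ⊑ (B ⊔ ∀r.C)  ⇔  ((D ⊓ E) ⊓ (¬B ⊓ ∃r.¬C)) unsat w.r.t. T
   all branches close; clash {C, ¬C} at an ∃-successor
2. Hence (D ⊓ E) ⊑ (B ⊔ ∀r.C): entailed.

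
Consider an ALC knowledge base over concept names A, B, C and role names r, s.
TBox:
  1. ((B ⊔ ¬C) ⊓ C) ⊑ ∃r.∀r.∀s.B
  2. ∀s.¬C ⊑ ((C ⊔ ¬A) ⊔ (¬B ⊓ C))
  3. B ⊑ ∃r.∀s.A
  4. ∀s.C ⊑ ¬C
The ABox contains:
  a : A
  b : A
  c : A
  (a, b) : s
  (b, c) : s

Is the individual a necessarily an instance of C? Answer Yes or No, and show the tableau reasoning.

No

1. a : C?  L(a) = {A} ∪ {¬C}
   open: L(a) ⊇ {A, ¬B, ¬C, ∃s.C} (+ ∃-successors) — a ∉ C possible
2. Hence a : C: not entailed.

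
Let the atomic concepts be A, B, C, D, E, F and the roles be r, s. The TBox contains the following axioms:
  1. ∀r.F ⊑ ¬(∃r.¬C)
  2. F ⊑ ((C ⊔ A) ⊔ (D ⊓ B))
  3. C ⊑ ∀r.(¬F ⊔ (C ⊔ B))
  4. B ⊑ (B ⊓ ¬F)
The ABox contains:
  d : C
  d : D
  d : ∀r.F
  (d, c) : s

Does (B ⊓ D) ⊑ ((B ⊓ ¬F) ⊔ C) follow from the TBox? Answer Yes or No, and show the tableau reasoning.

1. (B ⊓ D) ⊑ ((B ⊓ ¬F) ⊔ C)  ⇔  ((B ⊓ D) ⊓ ((¬B ⊔ F) ⊓ ¬C)) unsat w.r.t. T
   all branches close; clash {F, ¬F} at x₀
2. Hence (B ⊓ D) ⊑ ((B ⊓ ¬F) ⊔ C): entailed.

Yes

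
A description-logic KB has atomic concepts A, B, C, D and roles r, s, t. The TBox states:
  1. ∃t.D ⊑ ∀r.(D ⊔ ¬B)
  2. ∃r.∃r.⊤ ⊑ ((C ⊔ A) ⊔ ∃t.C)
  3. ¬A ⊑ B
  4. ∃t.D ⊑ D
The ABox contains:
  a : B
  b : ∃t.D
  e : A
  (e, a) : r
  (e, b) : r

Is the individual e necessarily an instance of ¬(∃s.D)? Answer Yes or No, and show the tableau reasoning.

No

1. e : ¬(∃s.D)?  L(e) = {A} ∪ {∃s.D}
   open: L(e) ⊇ {A, ∀r.∀r.⊥, ∀t.¬D, ∃s.D} (+ ∃-successors) — e ∉ ¬(∃s.D) possible
2. Hence e : ¬(∃s.D): not entailed.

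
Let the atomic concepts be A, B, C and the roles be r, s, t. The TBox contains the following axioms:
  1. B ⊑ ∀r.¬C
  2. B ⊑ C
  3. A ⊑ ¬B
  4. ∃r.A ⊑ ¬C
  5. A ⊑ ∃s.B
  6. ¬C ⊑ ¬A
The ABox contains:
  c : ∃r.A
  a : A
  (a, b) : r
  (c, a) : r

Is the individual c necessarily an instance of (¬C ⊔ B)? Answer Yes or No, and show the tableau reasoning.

1. c : (¬C ⊔ B)?  L(c) = {∃r.A} ∪ {(C ⊓ ¬B)}
   clash {C, ¬C} at c — c ∈ (¬C ⊔ B)
2. Hence c : (¬C ⊔ B): entailed.

Yes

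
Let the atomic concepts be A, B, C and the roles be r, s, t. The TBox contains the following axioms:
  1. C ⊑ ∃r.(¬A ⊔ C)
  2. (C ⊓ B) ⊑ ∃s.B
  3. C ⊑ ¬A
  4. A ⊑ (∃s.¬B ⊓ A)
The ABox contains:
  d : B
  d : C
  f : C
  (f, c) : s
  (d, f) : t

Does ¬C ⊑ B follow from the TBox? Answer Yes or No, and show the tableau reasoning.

1. ¬C ⊑ B  ⇔  (¬C ⊓ ¬B) unsat w.r.t. T
   open: L(x₀) ⊇ {¬A, ¬B, ¬C}
2. Hence ¬C ⊑ B: not entailed.

No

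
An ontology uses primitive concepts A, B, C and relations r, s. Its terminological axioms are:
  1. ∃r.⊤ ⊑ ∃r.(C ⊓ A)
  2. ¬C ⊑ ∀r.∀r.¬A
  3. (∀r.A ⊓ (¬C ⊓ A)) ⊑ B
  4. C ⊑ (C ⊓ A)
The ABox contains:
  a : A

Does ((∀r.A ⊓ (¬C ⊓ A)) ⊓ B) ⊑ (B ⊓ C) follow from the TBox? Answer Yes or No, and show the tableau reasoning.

No

1. ((∀r.A ⊓ (¬C ⊓ A)) ⊓ B) ⊑ (B ⊓ C)  ⇔  (((∀r.A ⊓ (¬C ⊓ A)) ⊓ B) ⊓ (¬B ⊔ ¬C)) unsat w.r.t. T
   apply at x₀: ¬C⊑∀r.∀r.¬A
   open: L(x₀) ⊇ {A, B, ¬C, ∀r.A, ∀r.∀r.¬A, …}
2. Hence ((∀r.A ⊓ (¬C ⊓ A)) ⊓ B) ⊑ (B ⊓ C): not entailed.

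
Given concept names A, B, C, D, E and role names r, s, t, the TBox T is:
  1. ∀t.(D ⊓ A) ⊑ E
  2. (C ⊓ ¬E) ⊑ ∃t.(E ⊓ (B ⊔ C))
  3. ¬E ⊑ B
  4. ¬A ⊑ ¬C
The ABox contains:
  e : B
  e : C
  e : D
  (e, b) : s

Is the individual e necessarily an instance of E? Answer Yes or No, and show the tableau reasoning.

1. e : E?  L(e) = {B, C, D} ∪ {¬E}
   open: L(e) ⊇ {A, B, C, D, ¬E, …} (+ ∃-successors) — e ∉ E possible
2. Hence e : E: not entailed.

No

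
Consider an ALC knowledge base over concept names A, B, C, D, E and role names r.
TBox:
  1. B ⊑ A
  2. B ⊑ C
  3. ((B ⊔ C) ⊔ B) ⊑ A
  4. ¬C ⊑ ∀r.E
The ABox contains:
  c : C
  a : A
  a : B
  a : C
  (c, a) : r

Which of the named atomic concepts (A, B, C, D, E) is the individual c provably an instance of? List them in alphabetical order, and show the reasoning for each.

{A, C}

1. c : A?  L(c) = {C} ∪ {¬A}
   clash {A, ¬A} at c — c ∈ A
2. c : B?  L(c) = {C} ∪ {¬B}
   open: L(c) ⊇ {A, C, ¬B} — c ∉ B possible
3. c : C?  L(c) = {C} ∪ {¬C}
   clash {C, ¬C} at c — c ∈ C
4. c : D?  L(c) = {C} ∪ {¬D}
   open: L(c) ⊇ {A, C, ¬B, ¬D} — c ∉ D possible
5. c : E?  L(c) = {C} ∪ {¬E}
   open: L(c) ⊇ {A, C, ¬B, ¬E} — c ∉ E possible
6. Entailed for c: {A, C}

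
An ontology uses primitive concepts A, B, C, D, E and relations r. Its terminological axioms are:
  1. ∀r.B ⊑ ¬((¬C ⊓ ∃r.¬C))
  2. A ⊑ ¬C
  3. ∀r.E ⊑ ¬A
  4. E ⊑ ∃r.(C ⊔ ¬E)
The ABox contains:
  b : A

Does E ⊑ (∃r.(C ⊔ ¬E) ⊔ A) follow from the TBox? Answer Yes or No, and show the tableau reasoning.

1. E ⊑ (∃r.(C ⊔ ¬E) ⊔ A)  ⇔  (E ⊓ (∀r.(¬C ⊓ E) ⊓ ¬A)) unsat w.r.t. T
   all branches close; clash {C, ¬C} at an ∃-successor
2. Hence E ⊑ (∃r.(C ⊔ ¬E) ⊔ A): entailed.

Yes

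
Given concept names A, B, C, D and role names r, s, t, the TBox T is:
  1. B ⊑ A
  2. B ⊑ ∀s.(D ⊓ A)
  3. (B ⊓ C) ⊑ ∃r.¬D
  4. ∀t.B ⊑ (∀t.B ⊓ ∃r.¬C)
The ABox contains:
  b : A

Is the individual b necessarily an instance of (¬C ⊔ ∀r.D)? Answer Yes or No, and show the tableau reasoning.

1. b : (¬C ⊔ ∀r.D)?  L(b) = {A} ∪ {(C ⊓ ∃r.¬D)}
   open: L(b) ⊇ {A, C, ¬B, ∃r.¬D, ∃t.¬B} (+ ∃-successors) — b ∉ (¬C ⊔ ∀r.D) possible
2. Hence b : (¬C ⊔ ∀r.D): not entailed.

No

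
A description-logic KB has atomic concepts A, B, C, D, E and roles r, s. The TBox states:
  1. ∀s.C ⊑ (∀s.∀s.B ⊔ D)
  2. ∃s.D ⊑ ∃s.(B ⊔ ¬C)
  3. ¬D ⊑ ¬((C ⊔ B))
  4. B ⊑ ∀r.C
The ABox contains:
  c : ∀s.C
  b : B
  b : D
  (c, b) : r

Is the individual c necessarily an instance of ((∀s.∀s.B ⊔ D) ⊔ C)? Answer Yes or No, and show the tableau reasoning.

1. c : ((∀s.∀s.B ⊔ D) ⊔ C)?  L(c) = {∀s.C} ∪ {((∃s.∃s.¬B ⊓ ¬D) ⊓ ¬C)}
   clash {D, ¬D} at c — c ∈ ((∀s.∀s.B ⊔ D) ⊔ C)
2. Hence c : ((∀s.∀s.B ⊔ D) ⊔ C): entailed.

Yes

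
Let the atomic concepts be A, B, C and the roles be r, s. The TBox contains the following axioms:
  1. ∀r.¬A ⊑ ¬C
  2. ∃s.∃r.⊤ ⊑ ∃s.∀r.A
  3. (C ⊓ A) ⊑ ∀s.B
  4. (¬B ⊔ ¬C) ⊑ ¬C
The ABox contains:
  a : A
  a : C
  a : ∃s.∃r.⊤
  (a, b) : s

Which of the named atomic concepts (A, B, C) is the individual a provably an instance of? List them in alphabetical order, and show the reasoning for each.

1. a : A?  L(a) = {A, C, ∃s.∃r.⊤} ∪ {¬A}
   clash {A, ¬A} at a — a ∈ A
2. a : B?  L(a) = {A, C, ∃s.∃r.⊤} ∪ {¬B}
   clash {C, ¬C} at a — a ∈ B
3. a : C?  L(a) = {A, C, ∃s.∃r.⊤} ∪ {¬C}
   clash {C, ¬C} at a — a ∈ C
4. Entailed for a: {A, B, C}

{A, B, C}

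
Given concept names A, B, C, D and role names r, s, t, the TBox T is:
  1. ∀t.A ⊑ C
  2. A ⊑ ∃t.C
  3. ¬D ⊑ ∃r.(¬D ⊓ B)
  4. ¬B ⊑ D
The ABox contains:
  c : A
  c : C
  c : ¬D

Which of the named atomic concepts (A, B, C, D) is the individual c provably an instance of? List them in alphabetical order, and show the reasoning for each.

{A, B, C}

1. c : A?  L(c) = {A, C, ¬D} ∪ {¬A}
   clash {A, ¬A} at c — c ∈ A
2. c : B?  L(c) = {A, C, ¬D} ∪ {¬B}
   clash {D, ¬D} at c — c ∈ B
3. c : C?  L(c) = {A, C, ¬D} ∪ {¬C}
   clash {C, ¬C} at c — c ∈ C
4. c : D?  L(c) = {A, C, ¬D} ∪ {¬D}
   apply at c: A⊑∃t.C; ¬D⊑∃r.(¬D ⊓ B)
   open: L(c) ⊇ {A, B, C, ¬D, ∃r.(¬D ⊓ B), …} (+ ∃-successors) — c ∉ D possible
5. Entailed for c: {A, B, C}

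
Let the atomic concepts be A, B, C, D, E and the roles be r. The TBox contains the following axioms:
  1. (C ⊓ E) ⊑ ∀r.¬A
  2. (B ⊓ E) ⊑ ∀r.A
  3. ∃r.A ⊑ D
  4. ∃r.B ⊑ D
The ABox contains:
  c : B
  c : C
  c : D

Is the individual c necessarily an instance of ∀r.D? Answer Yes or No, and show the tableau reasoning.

No

1. c : ∀r.D?  L(c) = {B, C, D} ∪ {∃r.¬D}
   open: L(c) ⊇ {B, C, D, ¬E, ∃r.¬D} (+ ∃-successors) — c ∉ ∀r.D possible
2. Hence c : ∀r.D: not entailed.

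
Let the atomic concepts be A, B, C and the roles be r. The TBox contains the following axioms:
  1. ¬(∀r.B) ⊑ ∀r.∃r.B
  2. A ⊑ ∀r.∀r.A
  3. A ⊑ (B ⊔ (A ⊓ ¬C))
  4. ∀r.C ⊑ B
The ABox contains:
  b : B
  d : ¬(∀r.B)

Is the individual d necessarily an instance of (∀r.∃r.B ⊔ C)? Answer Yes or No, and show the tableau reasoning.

1. d : (∀r.∃r.B ⊔ C)?  L(d) = {¬(∀r.B)} ∪ {(∃r.∀r.¬B ⊓ ¬C)}
   clash {B, ¬B} at an ∃-successor — d ∈ (∀r.∃r.B ⊔ C)
2. Hence d : (∀r.∃r.B ⊔ C): entailed.

Yes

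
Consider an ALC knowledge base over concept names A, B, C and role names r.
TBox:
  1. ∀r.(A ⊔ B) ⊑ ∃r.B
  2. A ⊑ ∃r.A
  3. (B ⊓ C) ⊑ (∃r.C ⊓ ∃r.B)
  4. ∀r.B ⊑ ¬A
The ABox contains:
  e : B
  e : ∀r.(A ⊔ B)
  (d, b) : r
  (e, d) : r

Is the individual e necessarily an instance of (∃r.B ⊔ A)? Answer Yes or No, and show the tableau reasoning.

Yes

1. e : (∃r.B ⊔ A)?  L(e) = {B, ∀r.(A ⊔ B)} ∪ {(∀r.¬B ⊓ ¬A)}
   clash {B, ¬B} at an ∃-successor — e ∈ (∃r.B ⊔ A)
2. Hence e : (∃r.B ⊔ A): entailed.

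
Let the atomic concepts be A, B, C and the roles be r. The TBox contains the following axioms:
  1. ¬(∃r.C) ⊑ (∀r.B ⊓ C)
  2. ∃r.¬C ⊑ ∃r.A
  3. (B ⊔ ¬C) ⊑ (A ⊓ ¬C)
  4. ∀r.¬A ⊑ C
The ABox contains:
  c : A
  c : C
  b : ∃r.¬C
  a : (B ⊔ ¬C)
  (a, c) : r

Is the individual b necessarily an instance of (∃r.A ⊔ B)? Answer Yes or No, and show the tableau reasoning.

Yes

1. b : (∃r.A ⊔ B)?  L(b) = {∃r.¬C} ∪ {(∀r.¬A ⊓ ¬B)}
   clash {C, ¬C} at b — b ∈ (∃r.A ⊔ B)
2. Hence b : (∃r.A ⊔ B): entailed.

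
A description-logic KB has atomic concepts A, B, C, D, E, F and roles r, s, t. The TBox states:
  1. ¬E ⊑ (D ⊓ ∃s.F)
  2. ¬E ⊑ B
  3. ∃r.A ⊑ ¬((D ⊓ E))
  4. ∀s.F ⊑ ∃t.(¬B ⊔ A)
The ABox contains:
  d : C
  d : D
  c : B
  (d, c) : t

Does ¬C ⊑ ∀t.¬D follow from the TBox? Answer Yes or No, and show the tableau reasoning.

1. ¬C ⊑ ∀t.¬D  ⇔  (¬C ⊓ ∃t.D) unsat w.r.t. T
   open: L(x₀) ⊇ {E, ¬C, ∀r.¬A, ∃s.¬F, ∃t.D} (+ ∃-successors)
2. Hence ¬C ⊑ ∀t.¬D: not entailed.

No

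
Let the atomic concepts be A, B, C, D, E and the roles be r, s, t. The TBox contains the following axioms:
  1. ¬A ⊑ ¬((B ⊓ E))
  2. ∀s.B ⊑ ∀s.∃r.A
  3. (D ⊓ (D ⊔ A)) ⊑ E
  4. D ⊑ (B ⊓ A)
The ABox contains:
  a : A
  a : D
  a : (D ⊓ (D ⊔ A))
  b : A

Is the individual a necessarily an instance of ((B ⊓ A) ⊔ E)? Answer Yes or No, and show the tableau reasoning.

1. a : ((B ⊓ A) ⊔ E)?  L(a) = {A, D, (D ⊓ (D ⊔ A))} ∪ {((¬B ⊔ ¬A) ⊓ ¬E)}
   clash {A, ¬A} at a — a ∈ ((B ⊓ A) ⊔ E)
2. Hence a : ((B ⊓ A) ⊔ E): entailed.

Yes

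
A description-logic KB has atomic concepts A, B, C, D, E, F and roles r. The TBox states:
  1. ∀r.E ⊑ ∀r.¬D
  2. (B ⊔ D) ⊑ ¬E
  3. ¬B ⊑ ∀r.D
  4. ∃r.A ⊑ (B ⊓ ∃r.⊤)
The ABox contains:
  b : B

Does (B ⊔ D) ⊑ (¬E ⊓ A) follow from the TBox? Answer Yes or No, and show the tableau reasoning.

1. (B ⊔ D) ⊑ (¬E ⊓ A)  ⇔  ((B ⊔ D) ⊓ (E ⊔ ¬A)) unsat w.r.t. T
   apply at x₀: (B ⊔ D)⊑¬E
   open: L(x₀) ⊇ {B, ¬A, ¬E, ∀r.¬A, ∃r.¬E} (+ ∃-successors)
2. Hence (B ⊔ D) ⊑ (¬E ⊓ A): not entailed.

No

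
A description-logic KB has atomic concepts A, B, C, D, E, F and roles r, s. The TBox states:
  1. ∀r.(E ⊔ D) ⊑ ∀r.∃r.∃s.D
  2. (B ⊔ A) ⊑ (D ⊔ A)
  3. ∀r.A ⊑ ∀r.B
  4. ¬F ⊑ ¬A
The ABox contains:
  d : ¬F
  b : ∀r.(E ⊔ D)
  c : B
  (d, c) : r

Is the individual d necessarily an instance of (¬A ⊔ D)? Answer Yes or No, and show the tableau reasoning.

1. d : (¬A ⊔ D)?  L(d) = {¬F} ∪ {(A ⊓ ¬D)}
   clash {A, ¬A} at d — d ∈ (¬A ⊔ D)
2. Hence d : (¬A ⊔ D): entailed.

Yes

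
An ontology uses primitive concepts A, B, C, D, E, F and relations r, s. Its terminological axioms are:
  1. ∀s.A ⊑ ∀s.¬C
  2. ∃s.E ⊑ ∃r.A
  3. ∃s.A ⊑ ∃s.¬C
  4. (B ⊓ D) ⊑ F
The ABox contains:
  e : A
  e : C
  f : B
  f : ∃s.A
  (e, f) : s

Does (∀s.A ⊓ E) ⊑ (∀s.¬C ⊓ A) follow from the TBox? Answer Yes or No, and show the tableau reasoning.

1. (∀s.A ⊓ E) ⊑ (∀s.¬C ⊓ A)  ⇔  ((∀s.A ⊓ E) ⊓ (∃s.C ⊔ ¬A)) unsat w.r.t. T
   apply at x₀: ∀s.A⊑∀s.¬C
   open: L(x₀) ⊇ {E, ¬A, ¬B, ∀s.A, ∀s.¬A, …}
2. Hence (∀s.A ⊓ E) ⊑ (∀s.¬C ⊓ A): not entailed.

No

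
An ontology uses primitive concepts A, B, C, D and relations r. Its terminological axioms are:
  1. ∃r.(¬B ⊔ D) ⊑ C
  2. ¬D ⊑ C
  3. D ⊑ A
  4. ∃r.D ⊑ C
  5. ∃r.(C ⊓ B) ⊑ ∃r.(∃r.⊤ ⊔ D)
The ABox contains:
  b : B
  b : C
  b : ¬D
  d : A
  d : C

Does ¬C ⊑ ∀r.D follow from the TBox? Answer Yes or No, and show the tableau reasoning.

No

1. ¬C ⊑ ∀r.D  ⇔  (¬C ⊓ ∃r.¬D) unsat w.r.t. T
   open: L(x₀) ⊇ {A, D, ¬C, ∀r.(B ⊓ ¬D), ∀r.¬D, …} (+ ∃-successors)
2. Hence ¬C ⊑ ∀r.D: not entailed.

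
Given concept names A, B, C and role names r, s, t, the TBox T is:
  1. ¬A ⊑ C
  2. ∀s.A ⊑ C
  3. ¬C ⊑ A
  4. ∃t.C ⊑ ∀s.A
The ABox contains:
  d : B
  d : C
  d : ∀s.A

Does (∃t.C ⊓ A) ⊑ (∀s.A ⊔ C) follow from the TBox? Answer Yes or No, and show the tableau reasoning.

1. (∃t.C ⊓ A) ⊑ (∀s.A ⊔ C)  ⇔  ((∃t.C ⊓ A) ⊓ (∃s.¬A ⊓ ¬C)) unsat w.r.t. T
   all branches close; clash {A, ¬A} at an ∃-successor
2. Hence (∃t.C ⊓ A) ⊑ (∀s.A ⊔ C): entailed.

Yes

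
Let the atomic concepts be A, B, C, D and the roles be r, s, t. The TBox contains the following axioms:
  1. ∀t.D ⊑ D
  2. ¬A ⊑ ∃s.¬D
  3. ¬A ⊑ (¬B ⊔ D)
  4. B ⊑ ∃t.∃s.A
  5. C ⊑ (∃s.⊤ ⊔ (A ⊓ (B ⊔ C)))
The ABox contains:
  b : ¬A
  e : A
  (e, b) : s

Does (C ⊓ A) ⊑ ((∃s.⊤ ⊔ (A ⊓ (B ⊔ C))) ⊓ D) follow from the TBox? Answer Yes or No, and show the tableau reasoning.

No

1. (C ⊓ A) ⊑ ((∃s.⊤ ⊔ (A ⊓ (B ⊔ C))) ⊓ D)  ⇔  ((C ⊓ A) ⊓ ((∀s.⊥ ⊓ (¬A ⊔ (¬B ⊓ ¬C))) ⊔ ¬D)) unsat w.r.t. T
   apply at x₀: C⊑(∃s.⊤ ⊔ (A ⊓ (B ⊔ C)))
   open: L(x₀) ⊇ {A, C, ¬B, ¬D, ∃s.⊤, …} (+ ∃-successors)
2. Hence (C ⊓ A) ⊑ ((∃s.⊤ ⊔ (A ⊓ (B ⊔ C))) ⊓ D): not entailed.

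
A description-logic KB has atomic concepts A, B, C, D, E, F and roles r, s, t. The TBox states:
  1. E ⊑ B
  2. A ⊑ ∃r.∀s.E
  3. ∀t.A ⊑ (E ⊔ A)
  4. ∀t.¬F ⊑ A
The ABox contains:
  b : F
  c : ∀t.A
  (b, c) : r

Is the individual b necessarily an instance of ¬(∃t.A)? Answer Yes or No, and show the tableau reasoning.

No

1. b : ¬(∃t.A)?  L(b) = {F} ∪ {∃t.A}
   open: L(b) ⊇ {F, ¬A, ¬E, ∃t.A, ∃t.F, …} (+ ∃-successors) — b ∉ ¬(∃t.A) possible
2. Hence b : ¬(∃t.A): not entailed.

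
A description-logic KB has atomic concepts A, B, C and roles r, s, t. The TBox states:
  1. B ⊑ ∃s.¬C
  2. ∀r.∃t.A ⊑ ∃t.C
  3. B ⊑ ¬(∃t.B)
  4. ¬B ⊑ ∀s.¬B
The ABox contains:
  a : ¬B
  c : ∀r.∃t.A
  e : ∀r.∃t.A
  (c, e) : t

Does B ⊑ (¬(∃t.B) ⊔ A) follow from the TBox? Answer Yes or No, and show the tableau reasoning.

1. B ⊑ (¬(∃t.B) ⊔ A)  ⇔  (B ⊓ (∃t.B ⊓ ¬A)) unsat w.r.t. T
   all branches close; clash {B, ¬B} at an ∃-successor
2. Hence B ⊑ (¬(∃t.B) ⊔ A): entailed.

Yes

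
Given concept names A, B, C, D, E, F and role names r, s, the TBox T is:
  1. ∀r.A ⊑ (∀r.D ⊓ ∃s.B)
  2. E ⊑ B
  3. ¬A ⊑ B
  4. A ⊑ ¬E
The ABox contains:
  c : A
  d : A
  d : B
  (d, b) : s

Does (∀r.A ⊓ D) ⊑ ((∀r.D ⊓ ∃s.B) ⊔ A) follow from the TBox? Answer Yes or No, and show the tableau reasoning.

1. (∀r.A ⊓ D) ⊑ ((∀r.D ⊓ ∃s.B) ⊔ A)  ⇔  ((∀r.A ⊓ D) ⊓ ((∃r.¬D ⊔ ∀s.¬B) ⊓ ¬A)) unsat w.r.t. T
   all branches close; clash {B, ¬B} at an ∃-successor
2. Hence (∀r.A ⊓ D) ⊑ ((∀r.D ⊓ ∃s.B) ⊔ A): entailed.

Yes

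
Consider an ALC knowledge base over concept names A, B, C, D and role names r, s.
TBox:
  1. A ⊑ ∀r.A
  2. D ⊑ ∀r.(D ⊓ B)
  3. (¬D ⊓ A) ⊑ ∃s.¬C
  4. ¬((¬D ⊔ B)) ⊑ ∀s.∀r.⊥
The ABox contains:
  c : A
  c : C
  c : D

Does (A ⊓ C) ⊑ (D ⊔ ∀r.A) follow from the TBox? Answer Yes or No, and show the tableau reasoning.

Yes

1. (A ⊓ C) ⊑ (D ⊔ ∀r.A)  ⇔  ((A ⊓ C) ⊓ (¬D ⊓ ∃r.¬A)) unsat w.r.t. T
   all branches close; clash {A, ¬A} at an ∃-successor
2. Hence (A ⊓ C) ⊑ (D ⊔ ∀r.A): entailed.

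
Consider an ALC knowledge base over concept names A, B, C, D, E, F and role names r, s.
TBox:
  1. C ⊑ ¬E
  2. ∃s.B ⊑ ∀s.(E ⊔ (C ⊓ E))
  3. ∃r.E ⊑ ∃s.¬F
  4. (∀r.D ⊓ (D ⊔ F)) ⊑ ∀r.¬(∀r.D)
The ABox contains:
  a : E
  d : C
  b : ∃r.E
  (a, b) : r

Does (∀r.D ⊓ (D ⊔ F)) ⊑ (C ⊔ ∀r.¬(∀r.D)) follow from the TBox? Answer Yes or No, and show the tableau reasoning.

1. (∀r.D ⊓ (D ⊔ F)) ⊑ (C ⊔ ∀r.¬(∀r.D))  ⇔  ((∀r.D ⊓ (D ⊔ F)) ⊓ (¬C ⊓ ∃r.∀r.D)) unsat w.r.t. T
   all branches close; clash {D, ¬D} at an ∃-successor
2. Hence (∀r.D ⊓ (D ⊔ F)) ⊑ (C ⊔ ∀r.¬(∀r.D)): entailed.

Yes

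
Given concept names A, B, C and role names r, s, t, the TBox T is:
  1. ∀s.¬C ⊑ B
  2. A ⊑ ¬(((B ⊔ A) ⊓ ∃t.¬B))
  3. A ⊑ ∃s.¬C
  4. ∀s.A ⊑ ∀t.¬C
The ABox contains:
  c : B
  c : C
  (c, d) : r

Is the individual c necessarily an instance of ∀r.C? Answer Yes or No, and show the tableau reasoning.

1. c : ∀r.C?  L(c) = {B, C} ∪ {∃r.¬C}
   open: L(c) ⊇ {B, C, ¬A, ∃r.¬C, ∃s.¬A} (+ ∃-successors) — c ∉ ∀r.C possible
2. Hence c : ∀r.C: not entailed.

No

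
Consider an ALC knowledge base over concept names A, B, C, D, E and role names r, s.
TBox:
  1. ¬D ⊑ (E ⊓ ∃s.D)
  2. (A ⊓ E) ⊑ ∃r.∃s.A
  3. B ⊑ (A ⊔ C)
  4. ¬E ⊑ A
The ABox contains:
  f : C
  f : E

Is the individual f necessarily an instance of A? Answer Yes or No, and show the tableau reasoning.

1. f : A?  L(f) = {C, E} ∪ {¬A}
   open: L(f) ⊇ {C, D, E, ¬A, ¬B} — f ∉ A possible
2. Hence f : A: not entailed.

No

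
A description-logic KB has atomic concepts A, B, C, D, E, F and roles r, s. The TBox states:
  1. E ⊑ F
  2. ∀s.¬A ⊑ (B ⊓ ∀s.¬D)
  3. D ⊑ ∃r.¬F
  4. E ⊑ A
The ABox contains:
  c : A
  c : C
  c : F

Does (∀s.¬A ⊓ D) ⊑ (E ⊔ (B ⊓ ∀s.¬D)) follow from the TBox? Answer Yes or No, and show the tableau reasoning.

Yes

1. (∀s.¬A ⊓ D) ⊑ (E ⊔ (B ⊓ ∀s.¬D))  ⇔  ((∀s.¬A ⊓ D) ⊓ (¬E ⊓ (¬B ⊔ ∃s.D))) unsat w.r.t. T
   all branches close; clash {D, ¬D} at an ∃-successor
2. Hence (∀s.¬A ⊓ D) ⊑ (E ⊔ (B ⊓ ∀s.¬D)): entailed.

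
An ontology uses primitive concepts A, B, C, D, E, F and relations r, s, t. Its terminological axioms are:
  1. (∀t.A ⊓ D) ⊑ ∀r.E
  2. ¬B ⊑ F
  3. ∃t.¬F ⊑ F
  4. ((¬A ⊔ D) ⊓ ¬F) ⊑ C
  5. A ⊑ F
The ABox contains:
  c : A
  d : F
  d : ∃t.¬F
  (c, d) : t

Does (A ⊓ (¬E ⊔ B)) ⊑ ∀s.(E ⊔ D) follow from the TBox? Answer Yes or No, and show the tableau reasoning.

1. (A ⊓ (¬E ⊔ B)) ⊑ ∀s.(E ⊔ D)  ⇔  ((A ⊓ (¬E ⊔ B)) ⊓ ∃s.(¬E ⊓ ¬D)) unsat w.r.t. T
   apply at x₀: A⊑F
   open: L(x₀) ⊇ {A, B, F, ∃s.(¬E ⊓ ¬D), ∃t.¬A} (+ ∃-successors)
2. Hence (A ⊓ (¬E ⊔ B)) ⊑ ∀s.(E ⊔ D): not entailed.

No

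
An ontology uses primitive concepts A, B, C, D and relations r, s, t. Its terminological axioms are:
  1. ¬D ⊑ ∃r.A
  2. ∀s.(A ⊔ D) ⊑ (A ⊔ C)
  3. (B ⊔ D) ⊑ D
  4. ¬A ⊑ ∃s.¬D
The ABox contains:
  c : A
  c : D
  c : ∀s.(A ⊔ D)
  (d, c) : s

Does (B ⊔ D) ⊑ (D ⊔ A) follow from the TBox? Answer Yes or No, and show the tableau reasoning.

Yes

1. (B ⊔ D) ⊑ (D ⊔ A)  ⇔  ((B ⊔ D) ⊓ (¬D ⊓ ¬A)) unsat w.r.t. T
   all branches close; clash {D, ¬D} at x₀
2. Hence (B ⊔ D) ⊑ (D ⊔ A): entailed.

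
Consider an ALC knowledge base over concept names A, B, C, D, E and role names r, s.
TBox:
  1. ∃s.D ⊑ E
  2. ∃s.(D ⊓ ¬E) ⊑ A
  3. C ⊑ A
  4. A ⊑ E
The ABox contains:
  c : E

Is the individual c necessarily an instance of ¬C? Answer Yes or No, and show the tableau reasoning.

1. c : ¬C?  L(c) = {E} ∪ {C}
   apply at c: C⊑A
   open: L(c) ⊇ {A, C, E} — c ∉ ¬C possible
2. Hence c : ¬C: not entailed.

No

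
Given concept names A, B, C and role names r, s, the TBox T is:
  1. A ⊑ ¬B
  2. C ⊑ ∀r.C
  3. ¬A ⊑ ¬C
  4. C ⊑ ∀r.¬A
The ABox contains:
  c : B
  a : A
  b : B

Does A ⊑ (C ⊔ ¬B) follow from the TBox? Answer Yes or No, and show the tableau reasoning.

Yes

1. A ⊑ (C ⊔ ¬B)  ⇔  (A ⊓ (¬C ⊓ B)) unsat w.r.t. T
   all branches close; clash {B, ¬B} at x₀
2. Hence A ⊑ (C ⊔ ¬B): entailed.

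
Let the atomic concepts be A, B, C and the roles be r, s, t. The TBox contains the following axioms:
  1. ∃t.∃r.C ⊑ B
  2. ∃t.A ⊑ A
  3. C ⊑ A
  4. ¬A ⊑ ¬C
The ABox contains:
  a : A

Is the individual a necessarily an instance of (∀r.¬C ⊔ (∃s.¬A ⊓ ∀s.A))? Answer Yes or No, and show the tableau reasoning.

1. a : (∀r.¬C ⊔ (∃s.¬A ⊓ ∀s.A))?  L(a) = {A} ∪ {(∃r.C ⊓ (∀s.A ⊔ ∃s.¬A))}
   open: L(a) ⊇ {A, ∀s.A, ∀t.∀r.¬C, ∃r.C} (+ ∃-successors) — a ∉ (∀r.¬C ⊔ (∃s.¬A ⊓ ∀s.A)) possible
2. Hence a : (∀r.¬C ⊔ (∃s.¬A ⊓ ∀s.A)): not entailed.

No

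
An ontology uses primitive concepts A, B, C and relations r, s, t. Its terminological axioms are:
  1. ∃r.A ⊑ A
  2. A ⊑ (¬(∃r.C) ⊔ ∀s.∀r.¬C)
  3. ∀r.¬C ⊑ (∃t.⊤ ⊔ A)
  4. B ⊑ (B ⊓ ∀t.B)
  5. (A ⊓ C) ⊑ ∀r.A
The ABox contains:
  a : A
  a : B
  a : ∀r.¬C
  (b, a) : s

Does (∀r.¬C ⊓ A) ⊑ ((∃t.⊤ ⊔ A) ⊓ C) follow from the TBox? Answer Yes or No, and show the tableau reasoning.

1. (∀r.¬C ⊓ A) ⊑ ((∃t.⊤ ⊔ A) ⊓ C)  ⇔  ((∀r.¬C ⊓ A) ⊓ ((∀t.⊥ ⊓ ¬A) ⊔ ¬C)) unsat w.r.t. T
   apply at x₀: A⊑(¬(∃r.C) ⊔ ∀s.∀r.¬C); ∀r.¬C⊑(∃t.⊤ ⊔ A)
   open: L(x₀) ⊇ {A, ¬B, ¬C, ∀r.¬C}
2. Hence (∀r.¬C ⊓ A) ⊑ ((∃t.⊤ ⊔ A) ⊓ C): not entailed.

No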